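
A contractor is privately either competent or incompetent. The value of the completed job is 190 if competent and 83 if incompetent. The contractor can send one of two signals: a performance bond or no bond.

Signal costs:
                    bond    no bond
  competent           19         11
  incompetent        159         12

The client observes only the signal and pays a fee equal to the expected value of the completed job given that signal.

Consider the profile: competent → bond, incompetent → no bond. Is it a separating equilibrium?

Yes

Under separation the client infers type exactly: bond → competent (pays 190), no bond → incompetent (pays 83).
Competent: bond gives 190 − 19 = 171; no bond gives 83 − 11 = 72. No deviation. ✓
Incompetent: no bond gives 83 − 12 = 71; bond gives 190 − 159 = 31. No deviation. ✓
Both incentive constraints hold.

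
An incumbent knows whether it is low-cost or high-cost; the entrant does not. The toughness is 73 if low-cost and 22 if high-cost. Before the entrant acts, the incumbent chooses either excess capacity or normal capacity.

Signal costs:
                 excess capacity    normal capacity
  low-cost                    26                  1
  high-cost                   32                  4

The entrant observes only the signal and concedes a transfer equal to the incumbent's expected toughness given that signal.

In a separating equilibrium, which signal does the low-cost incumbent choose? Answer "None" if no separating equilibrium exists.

None

Try low-cost → excess capacity, high-cost → normal capacity:
  Under separation the entrant infers type exactly: excess capacity → low-cost (pays 73), normal capacity → high-cost (pays 22).
  Low-cost: excess capacity gives 73 − 26 = 47; normal capacity gives 22 − 1 = 21. No deviation. ✓
  High-cost: normal capacity gives 22 − 4 = 18; excess capacity gives 73 − 32 = 41. Would deviate. ✗
Try low-cost → normal capacity, high-cost → excess capacity:
  Under separation the entrant infers type exactly: normal capacity → low-cost (pays 73), excess capacity → high-cost (pays 22).
  Low-cost: normal capacity gives 73 − 1 = 72; excess capacity gives 22 − 26 = -4. No deviation. ✓
  High-cost: excess capacity gives 22 − 32 = -10; normal capacity gives 73 − 4 = 69. Would deviate. ✗
Neither assignment is incentive-compatible.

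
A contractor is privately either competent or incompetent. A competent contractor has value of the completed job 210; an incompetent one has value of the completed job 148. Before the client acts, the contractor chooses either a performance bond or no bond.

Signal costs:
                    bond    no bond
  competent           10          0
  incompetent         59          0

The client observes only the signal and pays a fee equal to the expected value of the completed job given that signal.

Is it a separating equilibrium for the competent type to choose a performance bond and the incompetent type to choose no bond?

No

Under separation the client infers type exactly: bond → competent (pays 210), no bond → incompetent (pays 148).
Competent: bond gives 210 − 10 = 200; no bond gives 148 − 0 = 148. No deviation. ✓
Incompetent: no bond gives 148 − 0 = 148; bond gives 210 − 59 = 151. Would deviate. ✗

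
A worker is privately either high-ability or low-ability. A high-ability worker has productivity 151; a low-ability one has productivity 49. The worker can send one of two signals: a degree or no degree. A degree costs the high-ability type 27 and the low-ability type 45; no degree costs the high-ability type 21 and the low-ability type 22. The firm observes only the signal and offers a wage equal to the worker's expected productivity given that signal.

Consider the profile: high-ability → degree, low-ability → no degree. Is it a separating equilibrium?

No

Under separation the firm infers type exactly: degree → high-ability (pays 151), no degree → low-ability (pays 49).
High-ability: degree gives 151 − 27 = 124; no degree gives 49 − 21 = 28. No deviation. ✓
Low-ability: no degree gives 49 − 22 = 27; degree gives 151 − 45 = 106. Would deviate. ✗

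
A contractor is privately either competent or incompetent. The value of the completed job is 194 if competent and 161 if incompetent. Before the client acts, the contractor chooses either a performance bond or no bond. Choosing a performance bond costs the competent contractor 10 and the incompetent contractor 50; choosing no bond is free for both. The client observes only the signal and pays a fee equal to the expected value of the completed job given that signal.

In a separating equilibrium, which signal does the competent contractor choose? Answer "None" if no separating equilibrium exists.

Try competent → bond, incompetent → no bond:
  Under separation the client infers type exactly: bond → competent (pays 194), no bond → incompetent (pays 161).
  Competent: bond gives 194 − 10 = 184; no bond gives 161 − 0 = 161. No deviation. ✓
  Incompetent: no bond gives 161 − 0 = 161; bond gives 194 − 50 = 144. No deviation. ✓
Both hold — the competent type sends bond.

bond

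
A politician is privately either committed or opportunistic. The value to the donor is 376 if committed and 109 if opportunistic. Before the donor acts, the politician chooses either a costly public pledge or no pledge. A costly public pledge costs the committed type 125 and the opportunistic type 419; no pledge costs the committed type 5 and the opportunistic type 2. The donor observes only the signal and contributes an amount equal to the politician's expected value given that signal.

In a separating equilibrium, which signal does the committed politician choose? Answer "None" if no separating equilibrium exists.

pledge

Try committed → pledge, opportunistic → no pledge:
  If types separate, pledge earns payment 376 and no pledge earns 109.
  Committed: pledge gives 376 − 125 = 251; no pledge gives 109 − 5 = 104. No deviation. ✓
  Opportunistic: no pledge gives 109 − 2 = 107; pledge gives 376 − 419 = -43. No deviation. ✓
Both hold — the committed type sends pledge.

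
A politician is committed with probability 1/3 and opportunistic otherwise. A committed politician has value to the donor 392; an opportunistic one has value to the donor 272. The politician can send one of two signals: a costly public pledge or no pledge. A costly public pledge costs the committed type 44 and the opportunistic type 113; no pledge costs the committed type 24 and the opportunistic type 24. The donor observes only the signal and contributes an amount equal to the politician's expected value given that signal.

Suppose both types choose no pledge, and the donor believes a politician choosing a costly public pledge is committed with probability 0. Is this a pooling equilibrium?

Yes

At the pooled signal (no pledge) the donor holds the prior 1/3 and pays 1/3·392 + 2/3·272 = 312. Off-path (pledge) belief 0 gives 0·392 + 1·272 = 272.
Committed: no pledge gives 312 − 24 = 288; pledge gives 272 − 44 = 228. Stays. ✓
Opportunistic: no pledge gives 312 − 24 = 288; pledge gives 272 − 113 = 159. Stays. ✓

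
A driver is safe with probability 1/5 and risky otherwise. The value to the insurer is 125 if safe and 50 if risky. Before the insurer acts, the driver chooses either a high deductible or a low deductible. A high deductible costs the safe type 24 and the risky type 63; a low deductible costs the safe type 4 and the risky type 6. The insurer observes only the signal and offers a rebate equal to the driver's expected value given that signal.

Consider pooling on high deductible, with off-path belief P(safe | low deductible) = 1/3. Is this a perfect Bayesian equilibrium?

No

At the pooled signal (high deductible) the insurer holds the prior 1/5 and pays 1/5·125 + 4/5·50 = 65. Off-path (low deductible) belief 1/3 gives 1/3·125 + 2/3·50 = 75.
Safe: high deductible gives 65 − 24 = 41; low deductible gives 75 − 4 = 71. Deviates. ✗
Risky: high deductible gives 65 − 63 = 2; low deductible gives 75 − 6 = 69. Deviates. ✗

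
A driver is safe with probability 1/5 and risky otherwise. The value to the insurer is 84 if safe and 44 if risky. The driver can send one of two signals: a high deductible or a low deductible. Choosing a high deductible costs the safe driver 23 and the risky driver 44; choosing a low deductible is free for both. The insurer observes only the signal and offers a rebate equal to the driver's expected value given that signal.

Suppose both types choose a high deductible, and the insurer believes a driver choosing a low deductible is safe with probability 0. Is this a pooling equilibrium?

No

At the pooled signal (high deductible) the insurer holds the prior 1/5 and pays 1/5·84 + 4/5·44 = 52. Off-path (low deductible) belief 0 gives 0·84 + 1·44 = 44.
Safe: high deductible gives 52 − 23 = 29; low deductible gives 44 − 0 = 44. Deviates. ✗
Risky: high deductible gives 52 − 44 = 8; low deductible gives 44 − 0 = 44. Deviates. ✗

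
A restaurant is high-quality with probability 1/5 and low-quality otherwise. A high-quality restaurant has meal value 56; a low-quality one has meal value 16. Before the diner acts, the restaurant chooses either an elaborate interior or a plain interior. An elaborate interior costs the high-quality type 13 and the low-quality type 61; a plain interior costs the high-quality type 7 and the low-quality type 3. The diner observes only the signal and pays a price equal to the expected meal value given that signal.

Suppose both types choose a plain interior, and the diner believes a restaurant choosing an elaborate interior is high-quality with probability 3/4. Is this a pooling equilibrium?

On the equilibrium path (plain interior) the diner holds the prior 1/5 and pays 1/5·56 + 4/5·16 = 24. Off-path (elaborate interior) belief 3/4 gives 3/4·56 + 1/4·16 = 46.
High-quality: plain interior gives 24 − 7 = 17; elaborate interior gives 46 − 13 = 33. Deviates. ✗
Low-quality: plain interior gives 24 − 3 = 21; elaborate interior gives 46 − 61 = -15. Stays. ✓

No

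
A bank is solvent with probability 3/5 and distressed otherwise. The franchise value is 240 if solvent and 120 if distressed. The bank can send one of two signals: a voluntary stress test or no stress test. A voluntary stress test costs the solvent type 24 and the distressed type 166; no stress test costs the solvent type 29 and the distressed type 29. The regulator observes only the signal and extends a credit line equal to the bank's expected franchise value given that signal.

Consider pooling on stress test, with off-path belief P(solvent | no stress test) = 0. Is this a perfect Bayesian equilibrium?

At the pooled signal (stress test) the regulator holds the prior 3/5 and pays 3/5·240 + 2/5·120 = 192. Off-path (no stress test) belief 0 gives 0·240 + 1·120 = 120.
Solvent: stress test gives 192 − 24 = 168; no stress test gives 120 − 29 = 91. Stays. ✓
Distressed: stress test gives 192 − 166 = 26; no stress test gives 120 − 29 = 91. Deviates. ✗

No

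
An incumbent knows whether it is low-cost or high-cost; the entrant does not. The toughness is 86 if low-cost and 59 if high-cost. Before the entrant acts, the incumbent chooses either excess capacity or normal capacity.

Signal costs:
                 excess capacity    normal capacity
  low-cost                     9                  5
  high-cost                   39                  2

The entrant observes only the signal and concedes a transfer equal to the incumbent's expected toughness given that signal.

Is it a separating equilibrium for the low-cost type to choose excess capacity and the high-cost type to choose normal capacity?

Yes

Under separation the entrant infers type exactly: excess capacity → low-cost (pays 86), normal capacity → high-cost (pays 59).
Low-cost: excess capacity gives 86 − 9 = 77; normal capacity gives 59 − 5 = 54. No deviation. ✓
High-cost: normal capacity gives 59 − 2 = 57; excess capacity gives 86 − 39 = 47. No deviation. ✓
Both incentive constraints hold.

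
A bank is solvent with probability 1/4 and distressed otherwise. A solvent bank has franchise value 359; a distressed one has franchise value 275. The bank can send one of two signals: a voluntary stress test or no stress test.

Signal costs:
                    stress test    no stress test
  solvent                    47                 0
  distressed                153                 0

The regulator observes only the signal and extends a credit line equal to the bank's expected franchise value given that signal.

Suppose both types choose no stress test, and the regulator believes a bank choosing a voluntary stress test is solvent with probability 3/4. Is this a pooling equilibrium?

Yes

At the pooled signal (no stress test) the regulator holds the prior 1/4 and pays 1/4·359 + 3/4·275 = 296. Off-path (stress test) belief 3/4 gives 3/4·359 + 1/4·275 = 338.
Solvent: no stress test gives 296 − 0 = 296; stress test gives 338 − 47 = 291. Stays. ✓
Distressed: no stress test gives 296 − 0 = 296; stress test gives 338 − 153 = 185. Stays. ✓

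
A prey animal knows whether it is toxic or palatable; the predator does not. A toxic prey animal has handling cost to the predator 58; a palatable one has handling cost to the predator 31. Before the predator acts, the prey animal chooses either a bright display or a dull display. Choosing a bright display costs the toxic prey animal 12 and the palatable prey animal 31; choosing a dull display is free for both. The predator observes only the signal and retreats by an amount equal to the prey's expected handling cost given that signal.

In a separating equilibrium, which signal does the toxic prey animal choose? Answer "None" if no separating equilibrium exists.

bright display

Try toxic → bright display, palatable → dull display:
  If types separate, bright display earns payment 58 and dull display earns 31.
  Toxic: bright display gives 58 − 12 = 46; dull display gives 31 − 0 = 31. No deviation. ✓
  Palatable: dull display gives 31 − 0 = 31; bright display gives 58 − 31 = 27. No deviation. ✓
Both hold — the toxic type sends bright display.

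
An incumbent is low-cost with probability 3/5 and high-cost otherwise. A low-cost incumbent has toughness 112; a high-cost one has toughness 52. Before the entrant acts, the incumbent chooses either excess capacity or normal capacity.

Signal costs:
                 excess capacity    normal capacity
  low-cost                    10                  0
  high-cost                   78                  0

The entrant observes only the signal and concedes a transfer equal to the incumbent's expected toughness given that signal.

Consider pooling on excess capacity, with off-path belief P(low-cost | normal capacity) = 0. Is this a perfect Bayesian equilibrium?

No

At the pooled signal (excess capacity) the entrant holds the prior 3/5 and pays 3/5·112 + 2/5·52 = 88. Off-path (normal capacity) belief 0 gives 0·112 + 1·52 = 52.
Low-cost: excess capacity gives 88 − 10 = 78; normal capacity gives 52 − 0 = 52. Stays. ✓
High-cost: excess capacity gives 88 − 78 = 10; normal capacity gives 52 − 0 = 52. Deviates. ✗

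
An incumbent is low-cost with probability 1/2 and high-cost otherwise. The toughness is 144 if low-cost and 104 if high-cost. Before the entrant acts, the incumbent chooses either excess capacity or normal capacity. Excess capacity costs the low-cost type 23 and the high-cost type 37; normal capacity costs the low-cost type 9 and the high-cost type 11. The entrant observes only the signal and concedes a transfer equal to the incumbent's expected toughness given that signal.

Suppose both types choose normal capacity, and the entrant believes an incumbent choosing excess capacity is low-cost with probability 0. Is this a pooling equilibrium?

Yes

On the equilibrium path (normal capacity) the entrant holds the prior 1/2 and pays 1/2·144 + 1/2·104 = 124. Off-path (excess capacity) belief 0 gives 0·144 + 1·104 = 104.
Low-cost: normal capacity gives 124 − 9 = 115; excess capacity gives 104 − 23 = 81. Stays. ✓
High-cost: normal capacity gives 124 − 11 = 113; excess capacity gives 104 − 37 = 67. Stays. ✓
Beliefs are Bayes-consistent on-path and both types best-respond.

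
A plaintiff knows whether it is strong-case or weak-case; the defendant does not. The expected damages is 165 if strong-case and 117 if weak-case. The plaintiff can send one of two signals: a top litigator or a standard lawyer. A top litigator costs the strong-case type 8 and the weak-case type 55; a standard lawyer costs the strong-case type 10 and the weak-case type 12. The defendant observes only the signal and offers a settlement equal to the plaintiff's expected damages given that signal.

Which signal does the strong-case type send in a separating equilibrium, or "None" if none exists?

None

Try strong-case → top litigator, weak-case → standard lawyer:
  Under separation the defendant infers type exactly: top litigator → strong-case (pays 165), standard lawyer → weak-case (pays 117).
  Strong-case: top litigator gives 165 − 8 = 157; standard lawyer gives 117 − 10 = 107. No deviation. ✓
  Weak-case: standard lawyer gives 117 − 12 = 105; top litigator gives 165 − 55 = 110. Would deviate. ✗
Try strong-case → standard lawyer, weak-case → top litigator:
  Under separation the defendant infers type exactly: standard lawyer → strong-case (pays 165), top litigator → weak-case (pays 117).
  Strong-case: standard lawyer gives 165 − 10 = 155; top litigator gives 117 − 8 = 109. No deviation. ✓
  Weak-case: top litigator gives 117 − 55 = 62; standard lawyer gives 165 − 12 = 153. Would deviate. ✗
Neither assignment is incentive-compatible.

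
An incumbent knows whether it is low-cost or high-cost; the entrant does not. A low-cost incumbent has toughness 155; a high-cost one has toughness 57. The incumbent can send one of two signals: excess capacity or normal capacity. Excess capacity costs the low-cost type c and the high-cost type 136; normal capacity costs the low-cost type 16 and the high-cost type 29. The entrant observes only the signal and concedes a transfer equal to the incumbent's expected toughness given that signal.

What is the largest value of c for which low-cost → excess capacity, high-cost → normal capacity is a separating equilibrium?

114

Under separation: excess capacity → low-cost (pays 155); normal capacity → high-cost (pays 57).
High-cost: 57 − 29 = 28 ≥ 155 − 136 = 19. Holds regardless of c. ✓
Low-cost: 155 − c ≥ 57 − 16, so c ≤ 155 − 41 = 114.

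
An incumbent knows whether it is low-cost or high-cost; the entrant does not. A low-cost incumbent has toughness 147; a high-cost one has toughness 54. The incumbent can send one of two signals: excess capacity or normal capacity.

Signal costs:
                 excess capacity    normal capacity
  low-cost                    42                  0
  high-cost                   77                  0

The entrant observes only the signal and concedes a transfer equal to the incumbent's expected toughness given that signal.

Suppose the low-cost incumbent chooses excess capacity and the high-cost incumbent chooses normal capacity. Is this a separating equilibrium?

No

If types separate, excess capacity earns payment 147 and normal capacity earns 54.
Low-cost: excess capacity gives 147 − 42 = 105; normal capacity gives 54 − 0 = 54. No deviation. ✓
High-cost: normal capacity gives 54 − 0 = 54; excess capacity gives 147 − 77 = 70. Would deviate. ✗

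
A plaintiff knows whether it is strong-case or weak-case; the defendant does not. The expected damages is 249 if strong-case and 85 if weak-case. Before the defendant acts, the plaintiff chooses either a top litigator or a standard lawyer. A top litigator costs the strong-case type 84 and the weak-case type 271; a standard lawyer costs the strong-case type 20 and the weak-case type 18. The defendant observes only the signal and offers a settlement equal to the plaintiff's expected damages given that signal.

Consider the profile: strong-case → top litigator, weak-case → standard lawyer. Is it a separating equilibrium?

Yes

Under separation the defendant infers type exactly: top litigator → strong-case (pays 249), standard lawyer → weak-case (pays 85).
Strong-case: top litigator gives 249 − 84 = 165; standard lawyer gives 85 − 20 = 65. No deviation. ✓
Weak-case: standard lawyer gives 85 − 18 = 67; top litigator gives 249 − 271 = -22. No deviation. ✓
Both incentive constraints hold.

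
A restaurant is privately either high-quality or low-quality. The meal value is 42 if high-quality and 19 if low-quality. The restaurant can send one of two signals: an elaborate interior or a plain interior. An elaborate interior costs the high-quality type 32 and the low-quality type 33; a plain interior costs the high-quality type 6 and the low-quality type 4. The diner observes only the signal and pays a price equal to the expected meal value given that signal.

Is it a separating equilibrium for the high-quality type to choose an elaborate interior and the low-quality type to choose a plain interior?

No

Under separation the diner infers type exactly: elaborate interior → high-quality (pays 42), plain interior → low-quality (pays 19).
High-quality: elaborate interior gives 42 − 32 = 10; plain interior gives 19 − 6 = 13. Would deviate. ✗
Low-quality: plain interior gives 19 − 4 = 15; elaborate interior gives 42 − 33 = 9. No deviation. ✓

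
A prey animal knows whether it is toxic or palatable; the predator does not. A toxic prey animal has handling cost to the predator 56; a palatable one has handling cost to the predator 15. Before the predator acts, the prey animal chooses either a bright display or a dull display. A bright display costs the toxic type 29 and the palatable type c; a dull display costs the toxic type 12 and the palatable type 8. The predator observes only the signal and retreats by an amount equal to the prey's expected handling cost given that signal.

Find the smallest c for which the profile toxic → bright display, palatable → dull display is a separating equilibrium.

49

Under separation: bright display → toxic (pays 56); dull display → palatable (pays 15).
Toxic: 56 − 29 = 27 ≥ 15 − 12 = 3. Holds regardless of c. ✓
Palatable: 15 − 8 ≥ 56 − c, so c ≥ 56 − 7 = 49.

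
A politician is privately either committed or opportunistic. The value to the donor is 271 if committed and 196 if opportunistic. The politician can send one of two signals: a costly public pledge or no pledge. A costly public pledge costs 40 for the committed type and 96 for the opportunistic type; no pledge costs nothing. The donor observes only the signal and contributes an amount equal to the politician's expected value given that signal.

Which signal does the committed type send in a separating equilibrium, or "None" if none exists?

Try committed → pledge, opportunistic → no pledge:
  If types separate, pledge earns payment 271 and no pledge earns 196.
  Committed: pledge gives 271 − 40 = 231; no pledge gives 196 − 0 = 196. No deviation. ✓
  Opportunistic: no pledge gives 196 − 0 = 196; pledge gives 271 − 96 = 175. No deviation. ✓
Both hold — the committed type sends pledge.

pledge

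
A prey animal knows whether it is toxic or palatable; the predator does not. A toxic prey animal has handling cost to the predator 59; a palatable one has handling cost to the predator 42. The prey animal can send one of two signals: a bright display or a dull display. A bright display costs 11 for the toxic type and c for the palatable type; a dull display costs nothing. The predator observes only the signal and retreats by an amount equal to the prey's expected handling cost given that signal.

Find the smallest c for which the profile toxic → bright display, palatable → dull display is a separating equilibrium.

17

Under separation: bright display → toxic (pays 59); dull display → palatable (pays 42).
Toxic: 59 − 11 = 48 ≥ 42 − 0 = 42. Holds regardless of c. ✓
Palatable: 42 − 0 ≥ 59 − c, so c ≥ 59 − 42 = 17.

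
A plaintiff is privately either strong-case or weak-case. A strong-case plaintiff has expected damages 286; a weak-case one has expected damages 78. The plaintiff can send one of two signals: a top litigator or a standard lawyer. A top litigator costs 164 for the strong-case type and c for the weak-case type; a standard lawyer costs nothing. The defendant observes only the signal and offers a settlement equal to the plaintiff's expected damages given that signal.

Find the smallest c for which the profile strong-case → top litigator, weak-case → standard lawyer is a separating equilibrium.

Under separation: top litigator → strong-case (pays 286); standard lawyer → weak-case (pays 78).
Strong-case: 286 − 164 = 122 ≥ 78 − 0 = 78. Holds regardless of c. ✓
Weak-case: 78 − 0 ≥ 286 − c, so c ≥ 286 − 78 = 208.

208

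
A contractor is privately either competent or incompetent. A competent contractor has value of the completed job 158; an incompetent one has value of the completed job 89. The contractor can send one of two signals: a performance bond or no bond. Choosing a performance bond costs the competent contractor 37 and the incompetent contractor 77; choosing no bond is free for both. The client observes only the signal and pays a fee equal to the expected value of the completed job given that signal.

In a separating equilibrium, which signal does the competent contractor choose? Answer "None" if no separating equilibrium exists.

bond

Try competent → bond, incompetent → no bond:
  If types separate, bond earns payment 158 and no bond earns 89.
  Competent: bond gives 158 − 37 = 121; no bond gives 89 − 0 = 89. No deviation. ✓
  Incompetent: no bond gives 89 − 0 = 89; bond gives 158 − 77 = 81. No deviation. ✓
Both hold — the competent type sends bond.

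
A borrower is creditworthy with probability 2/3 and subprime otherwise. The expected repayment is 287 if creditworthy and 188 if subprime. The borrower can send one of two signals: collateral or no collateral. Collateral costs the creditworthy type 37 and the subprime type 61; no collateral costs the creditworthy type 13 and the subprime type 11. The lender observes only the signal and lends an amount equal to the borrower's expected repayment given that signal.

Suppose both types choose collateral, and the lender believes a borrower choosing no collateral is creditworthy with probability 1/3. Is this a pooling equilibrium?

No

On the equilibrium path (collateral) the lender holds the prior 2/3 and pays 2/3·287 + 1/3·188 = 254. Off-path (no collateral) belief 1/3 gives 1/3·287 + 2/3·188 = 221.
Creditworthy: collateral gives 254 − 37 = 217; no collateral gives 221 − 13 = 208. Stays. ✓
Subprime: collateral gives 254 − 61 = 193; no collateral gives 221 − 11 = 210. Deviates. ✗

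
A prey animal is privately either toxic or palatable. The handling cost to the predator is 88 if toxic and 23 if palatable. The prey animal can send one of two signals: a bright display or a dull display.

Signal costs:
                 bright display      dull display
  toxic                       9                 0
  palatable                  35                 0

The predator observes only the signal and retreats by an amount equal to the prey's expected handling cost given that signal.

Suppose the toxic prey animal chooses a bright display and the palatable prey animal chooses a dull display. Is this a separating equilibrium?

No

If types separate, bright display earns payment 88 and dull display earns 23.
Toxic: bright display gives 88 − 9 = 79; dull display gives 23 − 0 = 23. No deviation. ✓
Palatable: dull display gives 23 − 0 = 23; bright display gives 88 − 35 = 53. Would deviate. ✗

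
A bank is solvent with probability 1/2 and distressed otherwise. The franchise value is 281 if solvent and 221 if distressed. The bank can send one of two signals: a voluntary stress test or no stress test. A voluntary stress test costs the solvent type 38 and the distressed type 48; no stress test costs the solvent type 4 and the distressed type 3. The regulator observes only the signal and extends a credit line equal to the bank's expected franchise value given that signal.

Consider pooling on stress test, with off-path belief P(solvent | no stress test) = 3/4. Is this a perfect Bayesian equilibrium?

No

At the pooled signal (stress test) the regulator holds the prior 1/2 and pays 1/2·281 + 1/2·221 = 251. Off-path (no stress test) belief 3/4 gives 3/4·281 + 1/4·221 = 266.
Solvent: stress test gives 251 − 38 = 213; no stress test gives 266 − 4 = 262. Deviates. ✗
Distressed: stress test gives 251 − 48 = 203; no stress test gives 266 − 3 = 263. Deviates. ✗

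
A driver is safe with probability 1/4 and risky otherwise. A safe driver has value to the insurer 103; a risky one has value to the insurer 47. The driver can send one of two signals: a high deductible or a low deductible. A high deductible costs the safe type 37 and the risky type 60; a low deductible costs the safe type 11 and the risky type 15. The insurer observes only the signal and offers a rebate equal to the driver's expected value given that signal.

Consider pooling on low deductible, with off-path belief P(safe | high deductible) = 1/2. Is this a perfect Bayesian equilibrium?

Yes

At the pooled signal (low deductible) the insurer holds the prior 1/4 and pays 1/4·103 + 3/4·47 = 61. Off-path (high deductible) belief 1/2 gives 1/2·103 + 1/2·47 = 75.
Safe: low deductible gives 61 − 11 = 50; high deductible gives 75 − 37 = 38. Stays. ✓
Risky: low deductible gives 61 − 15 = 46; high deductible gives 75 − 60 = 15. Stays. ✓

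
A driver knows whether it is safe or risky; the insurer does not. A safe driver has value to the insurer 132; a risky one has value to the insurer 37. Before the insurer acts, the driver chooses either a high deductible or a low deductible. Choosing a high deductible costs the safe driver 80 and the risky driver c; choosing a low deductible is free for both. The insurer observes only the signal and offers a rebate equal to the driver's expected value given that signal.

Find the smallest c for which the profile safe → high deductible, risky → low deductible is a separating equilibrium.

Under separation: high deductible → safe (pays 132); low deductible → risky (pays 37).
Safe: 132 − 80 = 52 ≥ 37 − 0 = 37. Holds regardless of c. ✓
Risky: 37 − 0 ≥ 132 − c, so c ≥ 132 − 37 = 95.

95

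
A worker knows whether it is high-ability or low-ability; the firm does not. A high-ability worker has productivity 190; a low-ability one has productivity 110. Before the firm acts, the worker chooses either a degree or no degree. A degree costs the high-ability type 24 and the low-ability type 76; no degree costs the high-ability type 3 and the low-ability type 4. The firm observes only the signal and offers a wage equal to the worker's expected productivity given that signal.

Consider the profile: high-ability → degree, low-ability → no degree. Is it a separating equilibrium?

If types separate, degree earns payment 190 and no degree earns 110.
High-ability: degree gives 190 − 24 = 166; no degree gives 110 − 3 = 107. No deviation. ✓
Low-ability: no degree gives 110 − 4 = 106; degree gives 190 − 76 = 114. Would deviate. ✗

No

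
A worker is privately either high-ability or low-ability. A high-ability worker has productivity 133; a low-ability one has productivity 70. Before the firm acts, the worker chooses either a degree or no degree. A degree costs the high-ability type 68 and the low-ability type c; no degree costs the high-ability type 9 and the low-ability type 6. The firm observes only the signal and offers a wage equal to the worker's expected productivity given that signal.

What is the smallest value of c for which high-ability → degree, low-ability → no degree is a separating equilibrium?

69

Under separation: degree → high-ability (pays 133); no degree → low-ability (pays 70).
High-ability: 133 − 68 = 65 ≥ 70 − 9 = 61. Holds regardless of c. ✓
Low-ability: 70 − 6 ≥ 133 − c, so c ≥ 133 − 64 = 69.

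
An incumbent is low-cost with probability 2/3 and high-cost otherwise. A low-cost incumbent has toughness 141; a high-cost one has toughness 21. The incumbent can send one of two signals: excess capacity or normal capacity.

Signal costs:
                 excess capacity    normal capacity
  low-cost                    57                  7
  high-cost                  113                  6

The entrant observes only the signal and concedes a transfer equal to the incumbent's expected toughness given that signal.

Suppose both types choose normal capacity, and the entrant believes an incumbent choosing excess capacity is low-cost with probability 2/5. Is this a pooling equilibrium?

On the equilibrium path (normal capacity) the entrant holds the prior 2/3 and pays 2/3·141 + 1/3·21 = 101. Off-path (excess capacity) belief 2/5 gives 2/5·141 + 3/5·21 = 69.
Low-cost: normal capacity gives 101 − 7 = 94; excess capacity gives 69 − 57 = 12. Stays. ✓
High-cost: normal capacity gives 101 − 6 = 95; excess capacity gives 69 − 113 = -44. Stays. ✓
Beliefs are Bayes-consistent on-path and both types best-respond.

Yes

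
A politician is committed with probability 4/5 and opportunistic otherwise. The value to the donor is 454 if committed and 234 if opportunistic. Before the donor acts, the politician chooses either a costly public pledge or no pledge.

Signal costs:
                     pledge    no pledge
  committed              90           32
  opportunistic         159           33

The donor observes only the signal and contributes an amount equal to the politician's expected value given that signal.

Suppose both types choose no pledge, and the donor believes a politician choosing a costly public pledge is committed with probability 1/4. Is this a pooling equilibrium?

Yes

On the equilibrium path (no pledge) the donor holds the prior 4/5 and pays 4/5·454 + 1/5·234 = 410. Off-path (pledge) belief 1/4 gives 1/4·454 + 3/4·234 = 289.
Committed: no pledge gives 410 − 32 = 378; pledge gives 289 − 90 = 199. Stays. ✓
Opportunistic: no pledge gives 410 − 33 = 377; pledge gives 289 − 159 = 130. Stays. ✓
Beliefs are Bayes-consistent on-path and both types best-respond.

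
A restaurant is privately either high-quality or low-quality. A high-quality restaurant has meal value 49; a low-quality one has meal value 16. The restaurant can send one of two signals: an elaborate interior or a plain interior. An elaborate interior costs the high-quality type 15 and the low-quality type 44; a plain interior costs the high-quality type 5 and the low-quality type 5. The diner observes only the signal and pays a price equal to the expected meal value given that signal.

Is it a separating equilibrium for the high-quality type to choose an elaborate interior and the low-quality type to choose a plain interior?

If types separate, elaborate interior earns payment 49 and plain interior earns 16.
High-quality: elaborate interior gives 49 − 15 = 34; plain interior gives 16 − 5 = 11. No deviation. ✓
Low-quality: plain interior gives 16 − 5 = 11; elaborate interior gives 49 − 44 = 5. No deviation. ✓
Both incentive constraints hold.

Yes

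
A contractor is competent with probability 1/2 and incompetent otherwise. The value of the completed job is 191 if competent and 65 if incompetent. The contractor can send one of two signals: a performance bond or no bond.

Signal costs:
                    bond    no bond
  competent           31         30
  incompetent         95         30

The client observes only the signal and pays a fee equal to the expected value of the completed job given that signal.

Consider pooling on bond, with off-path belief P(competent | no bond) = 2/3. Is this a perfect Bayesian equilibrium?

On the equilibrium path (bond) the client holds the prior 1/2 and pays 1/2·191 + 1/2·65 = 128. Off-path (no bond) belief 2/3 gives 2/3·191 + 1/3·65 = 149.
Competent: bond gives 128 − 31 = 97; no bond gives 149 − 30 = 119. Deviates. ✗
Incompetent: bond gives 128 − 95 = 33; no bond gives 149 − 30 = 119. Deviates. ✗

No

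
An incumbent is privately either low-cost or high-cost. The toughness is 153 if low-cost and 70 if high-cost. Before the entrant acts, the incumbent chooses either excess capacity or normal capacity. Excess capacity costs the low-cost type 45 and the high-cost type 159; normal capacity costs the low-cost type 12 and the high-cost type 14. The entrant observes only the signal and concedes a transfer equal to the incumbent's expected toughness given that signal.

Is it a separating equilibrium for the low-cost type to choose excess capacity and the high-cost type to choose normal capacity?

Yes

Under separation the entrant infers type exactly: excess capacity → low-cost (pays 153), normal capacity → high-cost (pays 70).
Low-cost: excess capacity gives 153 − 45 = 108; normal capacity gives 70 − 12 = 58. No deviation. ✓
High-cost: normal capacity gives 70 − 14 = 56; excess capacity gives 153 − 159 = -6. No deviation. ✓
Both incentive constraints hold.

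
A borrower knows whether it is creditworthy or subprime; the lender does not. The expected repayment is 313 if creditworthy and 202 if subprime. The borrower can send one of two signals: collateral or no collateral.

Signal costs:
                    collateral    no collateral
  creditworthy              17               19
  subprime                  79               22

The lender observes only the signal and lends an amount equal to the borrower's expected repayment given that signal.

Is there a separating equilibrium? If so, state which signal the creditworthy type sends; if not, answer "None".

None

Try creditworthy → collateral, subprime → no collateral:
  Under separation the lender infers type exactly: collateral → creditworthy (pays 313), no collateral → subprime (pays 202).
  Creditworthy: collateral gives 313 − 17 = 296; no collateral gives 202 − 19 = 183. No deviation. ✓
  Subprime: no collateral gives 202 − 22 = 180; collateral gives 313 − 79 = 234. Would deviate. ✗
Try creditworthy → no collateral, subprime → collateral:
  Under separation the lender infers type exactly: no collateral → creditworthy (pays 313), collateral → subprime (pays 202).
  Creditworthy: no collateral gives 313 − 19 = 294; collateral gives 202 − 17 = 185. No deviation. ✓
  Subprime: collateral gives 202 − 79 = 123; no collateral gives 313 − 22 = 291. Would deviate. ✗
Neither assignment is incentive-compatible.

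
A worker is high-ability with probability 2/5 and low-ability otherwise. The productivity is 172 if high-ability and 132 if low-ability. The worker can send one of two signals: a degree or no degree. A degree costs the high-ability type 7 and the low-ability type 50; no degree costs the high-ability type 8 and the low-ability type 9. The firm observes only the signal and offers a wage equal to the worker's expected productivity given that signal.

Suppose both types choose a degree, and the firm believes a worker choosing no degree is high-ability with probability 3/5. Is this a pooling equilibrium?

No

At the pooled signal (degree) the firm holds the prior 2/5 and pays 2/5·172 + 3/5·132 = 148. Off-path (no degree) belief 3/5 gives 3/5·172 + 2/5·132 = 156.
High-ability: degree gives 148 − 7 = 141; no degree gives 156 − 8 = 148. Deviates. ✗
Low-ability: degree gives 148 − 50 = 98; no degree gives 156 − 9 = 147. Deviates. ✗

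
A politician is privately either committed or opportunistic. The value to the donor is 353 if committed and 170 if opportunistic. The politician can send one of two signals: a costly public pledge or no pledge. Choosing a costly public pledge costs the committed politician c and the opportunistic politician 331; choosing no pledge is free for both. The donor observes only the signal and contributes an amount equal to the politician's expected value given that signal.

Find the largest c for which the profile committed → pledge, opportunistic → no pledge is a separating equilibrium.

183

Under separation: pledge → committed (pays 353); no pledge → opportunistic (pays 170).
Opportunistic: 170 − 0 = 170 ≥ 353 − 331 = 22. Holds regardless of c. ✓
Committed: 353 − c ≥ 170 − 0, so c ≤ 353 − 170 = 183.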